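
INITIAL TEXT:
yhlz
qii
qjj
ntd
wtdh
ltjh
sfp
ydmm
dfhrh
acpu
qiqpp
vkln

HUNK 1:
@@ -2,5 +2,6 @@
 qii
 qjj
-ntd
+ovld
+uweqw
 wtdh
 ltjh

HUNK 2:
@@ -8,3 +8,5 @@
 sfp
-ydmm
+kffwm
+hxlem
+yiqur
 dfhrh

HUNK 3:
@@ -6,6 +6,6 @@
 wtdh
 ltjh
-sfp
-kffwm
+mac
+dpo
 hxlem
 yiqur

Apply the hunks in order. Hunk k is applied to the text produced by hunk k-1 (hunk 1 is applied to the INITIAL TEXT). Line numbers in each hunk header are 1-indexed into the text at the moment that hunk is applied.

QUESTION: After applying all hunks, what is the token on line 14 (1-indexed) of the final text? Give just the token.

Hunk 1: at line 2 remove [ntd] add [ovld,uweqw] -> 13 lines: yhlz qii qjj ovld uweqw wtdh ltjh sfp ydmm dfhrh acpu qiqpp vkln
Hunk 2: at line 8 remove [ydmm] add [kffwm,hxlem,yiqur] -> 15 lines: yhlz qii qjj ovld uweqw wtdh ltjh sfp kffwm hxlem yiqur dfhrh acpu qiqpp vkln
Hunk 3: at line 6 remove [sfp,kffwm] add [mac,dpo] -> 15 lines: yhlz qii qjj ovld uweqw wtdh ltjh mac dpo hxlem yiqur dfhrh acpu qiqpp vkln
Final line 14: qiqpp

Answer: qiqpp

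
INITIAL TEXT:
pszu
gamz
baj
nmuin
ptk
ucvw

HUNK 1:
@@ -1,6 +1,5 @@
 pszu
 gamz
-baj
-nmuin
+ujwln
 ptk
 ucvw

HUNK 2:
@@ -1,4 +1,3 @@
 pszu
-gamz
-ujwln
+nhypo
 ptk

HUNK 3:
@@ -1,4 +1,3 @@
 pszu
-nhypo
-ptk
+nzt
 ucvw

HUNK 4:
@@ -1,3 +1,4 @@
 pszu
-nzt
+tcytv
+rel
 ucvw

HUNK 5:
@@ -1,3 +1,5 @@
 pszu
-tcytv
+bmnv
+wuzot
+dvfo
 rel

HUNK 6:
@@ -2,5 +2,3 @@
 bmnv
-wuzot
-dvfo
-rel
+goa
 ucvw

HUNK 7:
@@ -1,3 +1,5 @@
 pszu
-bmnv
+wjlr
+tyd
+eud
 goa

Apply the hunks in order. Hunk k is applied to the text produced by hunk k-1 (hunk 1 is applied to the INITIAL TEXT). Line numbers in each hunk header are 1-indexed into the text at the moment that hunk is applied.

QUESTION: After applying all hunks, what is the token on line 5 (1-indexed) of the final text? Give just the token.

Answer: goa

Derivation:
Hunk 1: at line 1 remove [baj,nmuin] add [ujwln] -> 5 lines: pszu gamz ujwln ptk ucvw
Hunk 2: at line 1 remove [gamz,ujwln] add [nhypo] -> 4 lines: pszu nhypo ptk ucvw
Hunk 3: at line 1 remove [nhypo,ptk] add [nzt] -> 3 lines: pszu nzt ucvw
Hunk 4: at line 1 remove [nzt] add [tcytv,rel] -> 4 lines: pszu tcytv rel ucvw
Hunk 5: at line 1 remove [tcytv] add [bmnv,wuzot,dvfo] -> 6 lines: pszu bmnv wuzot dvfo rel ucvw
Hunk 6: at line 2 remove [wuzot,dvfo,rel] add [goa] -> 4 lines: pszu bmnv goa ucvw
Hunk 7: at line 1 remove [bmnv] add [wjlr,tyd,eud] -> 6 lines: pszu wjlr tyd eud goa ucvw
Final line 5: goa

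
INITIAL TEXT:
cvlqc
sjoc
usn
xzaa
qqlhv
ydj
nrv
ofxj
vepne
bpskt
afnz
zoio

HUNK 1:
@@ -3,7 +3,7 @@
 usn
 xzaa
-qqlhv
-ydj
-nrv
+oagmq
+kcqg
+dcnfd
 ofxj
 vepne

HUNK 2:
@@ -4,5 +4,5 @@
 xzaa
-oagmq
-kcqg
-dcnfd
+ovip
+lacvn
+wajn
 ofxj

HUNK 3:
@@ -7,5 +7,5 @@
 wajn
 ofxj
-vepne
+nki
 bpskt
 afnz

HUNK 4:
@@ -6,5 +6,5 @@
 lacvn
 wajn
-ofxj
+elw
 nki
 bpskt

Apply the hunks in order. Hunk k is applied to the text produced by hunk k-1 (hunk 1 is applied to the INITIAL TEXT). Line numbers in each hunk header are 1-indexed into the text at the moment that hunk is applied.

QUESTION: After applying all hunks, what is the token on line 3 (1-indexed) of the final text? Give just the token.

Answer: usn

Derivation:
Hunk 1: at line 3 remove [qqlhv,ydj,nrv] add [oagmq,kcqg,dcnfd] -> 12 lines: cvlqc sjoc usn xzaa oagmq kcqg dcnfd ofxj vepne bpskt afnz zoio
Hunk 2: at line 4 remove [oagmq,kcqg,dcnfd] add [ovip,lacvn,wajn] -> 12 lines: cvlqc sjoc usn xzaa ovip lacvn wajn ofxj vepne bpskt afnz zoio
Hunk 3: at line 7 remove [vepne] add [nki] -> 12 lines: cvlqc sjoc usn xzaa ovip lacvn wajn ofxj nki bpskt afnz zoio
Hunk 4: at line 6 remove [ofxj] add [elw] -> 12 lines: cvlqc sjoc usn xzaa ovip lacvn wajn elw nki bpskt afnz zoio
Final line 3: usn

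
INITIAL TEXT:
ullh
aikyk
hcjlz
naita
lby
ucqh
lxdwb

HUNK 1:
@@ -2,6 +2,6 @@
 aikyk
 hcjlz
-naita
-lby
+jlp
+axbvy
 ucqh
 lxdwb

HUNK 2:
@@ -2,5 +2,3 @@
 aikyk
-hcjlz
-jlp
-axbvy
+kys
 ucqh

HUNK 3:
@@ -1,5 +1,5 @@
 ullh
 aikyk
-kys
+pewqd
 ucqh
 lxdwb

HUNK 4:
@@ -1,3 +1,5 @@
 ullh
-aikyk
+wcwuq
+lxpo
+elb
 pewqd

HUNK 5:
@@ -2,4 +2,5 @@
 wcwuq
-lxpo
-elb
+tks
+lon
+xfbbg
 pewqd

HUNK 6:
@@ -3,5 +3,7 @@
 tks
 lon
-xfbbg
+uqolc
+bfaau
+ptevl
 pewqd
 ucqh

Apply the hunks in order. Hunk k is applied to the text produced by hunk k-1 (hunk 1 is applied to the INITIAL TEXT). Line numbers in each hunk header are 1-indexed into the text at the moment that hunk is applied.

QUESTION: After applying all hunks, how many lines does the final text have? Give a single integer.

Answer: 10

Derivation:
Hunk 1: at line 2 remove [naita,lby] add [jlp,axbvy] -> 7 lines: ullh aikyk hcjlz jlp axbvy ucqh lxdwb
Hunk 2: at line 2 remove [hcjlz,jlp,axbvy] add [kys] -> 5 lines: ullh aikyk kys ucqh lxdwb
Hunk 3: at line 1 remove [kys] add [pewqd] -> 5 lines: ullh aikyk pewqd ucqh lxdwb
Hunk 4: at line 1 remove [aikyk] add [wcwuq,lxpo,elb] -> 7 lines: ullh wcwuq lxpo elb pewqd ucqh lxdwb
Hunk 5: at line 2 remove [lxpo,elb] add [tks,lon,xfbbg] -> 8 lines: ullh wcwuq tks lon xfbbg pewqd ucqh lxdwb
Hunk 6: at line 3 remove [xfbbg] add [uqolc,bfaau,ptevl] -> 10 lines: ullh wcwuq tks lon uqolc bfaau ptevl pewqd ucqh lxdwb
Final line count: 10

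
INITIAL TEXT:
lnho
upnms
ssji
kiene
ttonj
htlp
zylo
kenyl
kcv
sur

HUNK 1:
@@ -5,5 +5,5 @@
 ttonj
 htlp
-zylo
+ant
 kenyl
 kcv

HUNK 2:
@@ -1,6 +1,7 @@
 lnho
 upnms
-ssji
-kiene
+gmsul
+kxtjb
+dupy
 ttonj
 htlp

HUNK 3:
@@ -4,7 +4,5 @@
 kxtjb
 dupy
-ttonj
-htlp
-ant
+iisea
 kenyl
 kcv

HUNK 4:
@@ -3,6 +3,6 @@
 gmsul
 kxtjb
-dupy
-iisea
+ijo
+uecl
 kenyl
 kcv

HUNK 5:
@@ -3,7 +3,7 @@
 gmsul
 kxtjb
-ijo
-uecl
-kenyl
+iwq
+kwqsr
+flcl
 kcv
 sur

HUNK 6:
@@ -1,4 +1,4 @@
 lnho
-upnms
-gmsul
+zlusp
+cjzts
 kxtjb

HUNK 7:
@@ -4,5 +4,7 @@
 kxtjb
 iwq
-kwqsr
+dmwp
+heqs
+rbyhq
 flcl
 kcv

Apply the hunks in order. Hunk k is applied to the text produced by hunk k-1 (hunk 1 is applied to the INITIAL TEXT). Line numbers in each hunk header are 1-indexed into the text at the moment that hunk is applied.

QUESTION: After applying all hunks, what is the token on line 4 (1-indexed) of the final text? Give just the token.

Hunk 1: at line 5 remove [zylo] add [ant] -> 10 lines: lnho upnms ssji kiene ttonj htlp ant kenyl kcv sur
Hunk 2: at line 1 remove [ssji,kiene] add [gmsul,kxtjb,dupy] -> 11 lines: lnho upnms gmsul kxtjb dupy ttonj htlp ant kenyl kcv sur
Hunk 3: at line 4 remove [ttonj,htlp,ant] add [iisea] -> 9 lines: lnho upnms gmsul kxtjb dupy iisea kenyl kcv sur
Hunk 4: at line 3 remove [dupy,iisea] add [ijo,uecl] -> 9 lines: lnho upnms gmsul kxtjb ijo uecl kenyl kcv sur
Hunk 5: at line 3 remove [ijo,uecl,kenyl] add [iwq,kwqsr,flcl] -> 9 lines: lnho upnms gmsul kxtjb iwq kwqsr flcl kcv sur
Hunk 6: at line 1 remove [upnms,gmsul] add [zlusp,cjzts] -> 9 lines: lnho zlusp cjzts kxtjb iwq kwqsr flcl kcv sur
Hunk 7: at line 4 remove [kwqsr] add [dmwp,heqs,rbyhq] -> 11 lines: lnho zlusp cjzts kxtjb iwq dmwp heqs rbyhq flcl kcv sur
Final line 4: kxtjb

Answer: kxtjb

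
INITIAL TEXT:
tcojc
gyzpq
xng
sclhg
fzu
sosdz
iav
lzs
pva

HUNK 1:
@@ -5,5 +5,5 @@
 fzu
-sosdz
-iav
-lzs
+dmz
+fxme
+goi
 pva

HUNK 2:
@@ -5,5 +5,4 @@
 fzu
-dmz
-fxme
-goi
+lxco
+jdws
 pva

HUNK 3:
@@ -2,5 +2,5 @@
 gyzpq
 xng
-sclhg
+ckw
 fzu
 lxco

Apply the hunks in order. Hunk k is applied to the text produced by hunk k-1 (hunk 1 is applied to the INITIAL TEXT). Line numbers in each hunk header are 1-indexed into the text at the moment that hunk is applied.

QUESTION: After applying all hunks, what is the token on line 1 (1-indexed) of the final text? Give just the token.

Answer: tcojc

Derivation:
Hunk 1: at line 5 remove [sosdz,iav,lzs] add [dmz,fxme,goi] -> 9 lines: tcojc gyzpq xng sclhg fzu dmz fxme goi pva
Hunk 2: at line 5 remove [dmz,fxme,goi] add [lxco,jdws] -> 8 lines: tcojc gyzpq xng sclhg fzu lxco jdws pva
Hunk 3: at line 2 remove [sclhg] add [ckw] -> 8 lines: tcojc gyzpq xng ckw fzu lxco jdws pva
Final line 1: tcojc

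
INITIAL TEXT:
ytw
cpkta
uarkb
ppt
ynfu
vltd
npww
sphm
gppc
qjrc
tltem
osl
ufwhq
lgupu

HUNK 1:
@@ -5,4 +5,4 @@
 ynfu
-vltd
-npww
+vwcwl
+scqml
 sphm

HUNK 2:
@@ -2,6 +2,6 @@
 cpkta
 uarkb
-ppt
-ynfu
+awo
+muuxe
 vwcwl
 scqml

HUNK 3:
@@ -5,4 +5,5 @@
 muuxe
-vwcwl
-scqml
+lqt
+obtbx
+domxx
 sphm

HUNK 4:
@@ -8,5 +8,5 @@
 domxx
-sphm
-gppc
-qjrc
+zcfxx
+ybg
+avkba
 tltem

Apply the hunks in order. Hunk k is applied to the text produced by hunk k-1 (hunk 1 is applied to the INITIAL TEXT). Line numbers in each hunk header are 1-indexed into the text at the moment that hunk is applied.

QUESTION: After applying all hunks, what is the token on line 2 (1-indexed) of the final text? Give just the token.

Answer: cpkta

Derivation:
Hunk 1: at line 5 remove [vltd,npww] add [vwcwl,scqml] -> 14 lines: ytw cpkta uarkb ppt ynfu vwcwl scqml sphm gppc qjrc tltem osl ufwhq lgupu
Hunk 2: at line 2 remove [ppt,ynfu] add [awo,muuxe] -> 14 lines: ytw cpkta uarkb awo muuxe vwcwl scqml sphm gppc qjrc tltem osl ufwhq lgupu
Hunk 3: at line 5 remove [vwcwl,scqml] add [lqt,obtbx,domxx] -> 15 lines: ytw cpkta uarkb awo muuxe lqt obtbx domxx sphm gppc qjrc tltem osl ufwhq lgupu
Hunk 4: at line 8 remove [sphm,gppc,qjrc] add [zcfxx,ybg,avkba] -> 15 lines: ytw cpkta uarkb awo muuxe lqt obtbx domxx zcfxx ybg avkba tltem osl ufwhq lgupu
Final line 2: cpkta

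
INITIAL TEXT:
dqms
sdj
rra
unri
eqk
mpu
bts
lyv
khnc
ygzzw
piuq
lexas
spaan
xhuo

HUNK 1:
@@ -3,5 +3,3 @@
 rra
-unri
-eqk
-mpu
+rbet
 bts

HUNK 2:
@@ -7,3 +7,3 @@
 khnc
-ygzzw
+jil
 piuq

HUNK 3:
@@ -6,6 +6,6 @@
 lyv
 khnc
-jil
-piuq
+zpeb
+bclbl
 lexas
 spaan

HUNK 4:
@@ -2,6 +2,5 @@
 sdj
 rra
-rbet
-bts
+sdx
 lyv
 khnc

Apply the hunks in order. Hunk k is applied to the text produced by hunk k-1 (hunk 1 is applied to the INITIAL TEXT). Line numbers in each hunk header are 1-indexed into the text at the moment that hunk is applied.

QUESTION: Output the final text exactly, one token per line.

Hunk 1: at line 3 remove [unri,eqk,mpu] add [rbet] -> 12 lines: dqms sdj rra rbet bts lyv khnc ygzzw piuq lexas spaan xhuo
Hunk 2: at line 7 remove [ygzzw] add [jil] -> 12 lines: dqms sdj rra rbet bts lyv khnc jil piuq lexas spaan xhuo
Hunk 3: at line 6 remove [jil,piuq] add [zpeb,bclbl] -> 12 lines: dqms sdj rra rbet bts lyv khnc zpeb bclbl lexas spaan xhuo
Hunk 4: at line 2 remove [rbet,bts] add [sdx] -> 11 lines: dqms sdj rra sdx lyv khnc zpeb bclbl lexas spaan xhuo

Answer: dqms
sdj
rra
sdx
lyv
khnc
zpeb
bclbl
lexas
spaan
xhuo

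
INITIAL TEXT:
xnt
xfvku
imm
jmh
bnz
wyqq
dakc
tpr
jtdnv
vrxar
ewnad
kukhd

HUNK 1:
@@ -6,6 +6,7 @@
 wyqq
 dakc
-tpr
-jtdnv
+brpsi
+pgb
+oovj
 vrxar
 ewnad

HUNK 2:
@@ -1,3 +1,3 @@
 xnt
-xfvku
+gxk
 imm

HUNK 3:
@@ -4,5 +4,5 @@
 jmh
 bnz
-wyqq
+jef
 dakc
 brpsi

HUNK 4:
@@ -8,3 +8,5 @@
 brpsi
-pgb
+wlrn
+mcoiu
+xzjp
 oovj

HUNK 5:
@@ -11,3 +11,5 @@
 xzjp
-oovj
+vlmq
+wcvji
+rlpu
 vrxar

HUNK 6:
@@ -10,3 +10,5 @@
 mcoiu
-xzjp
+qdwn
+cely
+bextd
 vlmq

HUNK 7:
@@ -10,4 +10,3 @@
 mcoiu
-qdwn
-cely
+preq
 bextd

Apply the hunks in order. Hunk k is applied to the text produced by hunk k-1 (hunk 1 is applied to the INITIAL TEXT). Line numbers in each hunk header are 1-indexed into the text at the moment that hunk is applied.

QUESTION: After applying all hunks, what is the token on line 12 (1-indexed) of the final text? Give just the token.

Hunk 1: at line 6 remove [tpr,jtdnv] add [brpsi,pgb,oovj] -> 13 lines: xnt xfvku imm jmh bnz wyqq dakc brpsi pgb oovj vrxar ewnad kukhd
Hunk 2: at line 1 remove [xfvku] add [gxk] -> 13 lines: xnt gxk imm jmh bnz wyqq dakc brpsi pgb oovj vrxar ewnad kukhd
Hunk 3: at line 4 remove [wyqq] add [jef] -> 13 lines: xnt gxk imm jmh bnz jef dakc brpsi pgb oovj vrxar ewnad kukhd
Hunk 4: at line 8 remove [pgb] add [wlrn,mcoiu,xzjp] -> 15 lines: xnt gxk imm jmh bnz jef dakc brpsi wlrn mcoiu xzjp oovj vrxar ewnad kukhd
Hunk 5: at line 11 remove [oovj] add [vlmq,wcvji,rlpu] -> 17 lines: xnt gxk imm jmh bnz jef dakc brpsi wlrn mcoiu xzjp vlmq wcvji rlpu vrxar ewnad kukhd
Hunk 6: at line 10 remove [xzjp] add [qdwn,cely,bextd] -> 19 lines: xnt gxk imm jmh bnz jef dakc brpsi wlrn mcoiu qdwn cely bextd vlmq wcvji rlpu vrxar ewnad kukhd
Hunk 7: at line 10 remove [qdwn,cely] add [preq] -> 18 lines: xnt gxk imm jmh bnz jef dakc brpsi wlrn mcoiu preq bextd vlmq wcvji rlpu vrxar ewnad kukhd
Final line 12: bextd

Answer: bextd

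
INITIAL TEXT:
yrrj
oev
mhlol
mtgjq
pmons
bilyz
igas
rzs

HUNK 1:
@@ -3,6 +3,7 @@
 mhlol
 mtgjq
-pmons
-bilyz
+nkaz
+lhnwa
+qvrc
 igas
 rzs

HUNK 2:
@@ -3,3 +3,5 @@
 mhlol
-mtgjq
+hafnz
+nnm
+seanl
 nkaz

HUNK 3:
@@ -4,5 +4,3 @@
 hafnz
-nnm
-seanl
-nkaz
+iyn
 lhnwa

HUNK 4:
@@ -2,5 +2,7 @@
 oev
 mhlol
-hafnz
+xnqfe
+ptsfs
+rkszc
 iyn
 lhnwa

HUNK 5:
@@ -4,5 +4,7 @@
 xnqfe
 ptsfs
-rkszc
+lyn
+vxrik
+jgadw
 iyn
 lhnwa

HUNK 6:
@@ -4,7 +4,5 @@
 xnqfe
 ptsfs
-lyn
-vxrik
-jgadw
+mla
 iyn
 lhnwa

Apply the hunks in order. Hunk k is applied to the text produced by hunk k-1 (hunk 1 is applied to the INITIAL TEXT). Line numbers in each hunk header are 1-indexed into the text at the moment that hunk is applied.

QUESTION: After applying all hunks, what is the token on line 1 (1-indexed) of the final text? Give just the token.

Hunk 1: at line 3 remove [pmons,bilyz] add [nkaz,lhnwa,qvrc] -> 9 lines: yrrj oev mhlol mtgjq nkaz lhnwa qvrc igas rzs
Hunk 2: at line 3 remove [mtgjq] add [hafnz,nnm,seanl] -> 11 lines: yrrj oev mhlol hafnz nnm seanl nkaz lhnwa qvrc igas rzs
Hunk 3: at line 4 remove [nnm,seanl,nkaz] add [iyn] -> 9 lines: yrrj oev mhlol hafnz iyn lhnwa qvrc igas rzs
Hunk 4: at line 2 remove [hafnz] add [xnqfe,ptsfs,rkszc] -> 11 lines: yrrj oev mhlol xnqfe ptsfs rkszc iyn lhnwa qvrc igas rzs
Hunk 5: at line 4 remove [rkszc] add [lyn,vxrik,jgadw] -> 13 lines: yrrj oev mhlol xnqfe ptsfs lyn vxrik jgadw iyn lhnwa qvrc igas rzs
Hunk 6: at line 4 remove [lyn,vxrik,jgadw] add [mla] -> 11 lines: yrrj oev mhlol xnqfe ptsfs mla iyn lhnwa qvrc igas rzs
Final line 1: yrrj

Answer: yrrj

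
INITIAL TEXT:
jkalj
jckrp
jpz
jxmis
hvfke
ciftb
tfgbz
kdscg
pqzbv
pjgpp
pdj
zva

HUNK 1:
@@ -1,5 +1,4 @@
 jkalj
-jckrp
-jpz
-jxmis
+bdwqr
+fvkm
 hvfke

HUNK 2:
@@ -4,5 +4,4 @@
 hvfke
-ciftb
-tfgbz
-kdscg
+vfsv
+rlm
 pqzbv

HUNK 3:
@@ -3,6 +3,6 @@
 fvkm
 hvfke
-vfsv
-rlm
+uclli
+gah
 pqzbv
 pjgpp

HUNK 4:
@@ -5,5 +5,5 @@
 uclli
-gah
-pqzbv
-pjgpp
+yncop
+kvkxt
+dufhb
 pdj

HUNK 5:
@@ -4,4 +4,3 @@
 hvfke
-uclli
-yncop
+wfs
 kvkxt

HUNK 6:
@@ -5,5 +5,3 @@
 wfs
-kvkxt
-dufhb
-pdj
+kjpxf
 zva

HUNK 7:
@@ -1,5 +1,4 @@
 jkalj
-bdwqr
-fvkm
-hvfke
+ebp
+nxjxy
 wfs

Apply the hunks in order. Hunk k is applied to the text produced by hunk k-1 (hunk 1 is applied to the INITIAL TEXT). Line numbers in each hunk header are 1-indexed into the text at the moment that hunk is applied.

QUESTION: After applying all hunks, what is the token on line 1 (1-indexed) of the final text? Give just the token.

Answer: jkalj

Derivation:
Hunk 1: at line 1 remove [jckrp,jpz,jxmis] add [bdwqr,fvkm] -> 11 lines: jkalj bdwqr fvkm hvfke ciftb tfgbz kdscg pqzbv pjgpp pdj zva
Hunk 2: at line 4 remove [ciftb,tfgbz,kdscg] add [vfsv,rlm] -> 10 lines: jkalj bdwqr fvkm hvfke vfsv rlm pqzbv pjgpp pdj zva
Hunk 3: at line 3 remove [vfsv,rlm] add [uclli,gah] -> 10 lines: jkalj bdwqr fvkm hvfke uclli gah pqzbv pjgpp pdj zva
Hunk 4: at line 5 remove [gah,pqzbv,pjgpp] add [yncop,kvkxt,dufhb] -> 10 lines: jkalj bdwqr fvkm hvfke uclli yncop kvkxt dufhb pdj zva
Hunk 5: at line 4 remove [uclli,yncop] add [wfs] -> 9 lines: jkalj bdwqr fvkm hvfke wfs kvkxt dufhb pdj zva
Hunk 6: at line 5 remove [kvkxt,dufhb,pdj] add [kjpxf] -> 7 lines: jkalj bdwqr fvkm hvfke wfs kjpxf zva
Hunk 7: at line 1 remove [bdwqr,fvkm,hvfke] add [ebp,nxjxy] -> 6 lines: jkalj ebp nxjxy wfs kjpxf zva
Final line 1: jkalj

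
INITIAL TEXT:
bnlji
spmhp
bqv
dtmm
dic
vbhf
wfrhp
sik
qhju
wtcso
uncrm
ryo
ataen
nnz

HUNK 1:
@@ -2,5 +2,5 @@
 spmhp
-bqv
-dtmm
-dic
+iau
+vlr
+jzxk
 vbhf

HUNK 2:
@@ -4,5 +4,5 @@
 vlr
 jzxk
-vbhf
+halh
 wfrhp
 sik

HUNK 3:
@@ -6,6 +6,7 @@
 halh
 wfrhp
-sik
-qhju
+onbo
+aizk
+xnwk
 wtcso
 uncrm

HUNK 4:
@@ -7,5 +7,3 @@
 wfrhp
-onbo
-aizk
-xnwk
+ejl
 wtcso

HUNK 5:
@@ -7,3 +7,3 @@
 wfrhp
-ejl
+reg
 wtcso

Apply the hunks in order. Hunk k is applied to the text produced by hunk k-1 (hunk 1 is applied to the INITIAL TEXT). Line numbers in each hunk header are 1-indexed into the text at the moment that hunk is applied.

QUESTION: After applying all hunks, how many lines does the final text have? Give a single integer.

Answer: 13

Derivation:
Hunk 1: at line 2 remove [bqv,dtmm,dic] add [iau,vlr,jzxk] -> 14 lines: bnlji spmhp iau vlr jzxk vbhf wfrhp sik qhju wtcso uncrm ryo ataen nnz
Hunk 2: at line 4 remove [vbhf] add [halh] -> 14 lines: bnlji spmhp iau vlr jzxk halh wfrhp sik qhju wtcso uncrm ryo ataen nnz
Hunk 3: at line 6 remove [sik,qhju] add [onbo,aizk,xnwk] -> 15 lines: bnlji spmhp iau vlr jzxk halh wfrhp onbo aizk xnwk wtcso uncrm ryo ataen nnz
Hunk 4: at line 7 remove [onbo,aizk,xnwk] add [ejl] -> 13 lines: bnlji spmhp iau vlr jzxk halh wfrhp ejl wtcso uncrm ryo ataen nnz
Hunk 5: at line 7 remove [ejl] add [reg] -> 13 lines: bnlji spmhp iau vlr jzxk halh wfrhp reg wtcso uncrm ryo ataen nnz
Final line count: 13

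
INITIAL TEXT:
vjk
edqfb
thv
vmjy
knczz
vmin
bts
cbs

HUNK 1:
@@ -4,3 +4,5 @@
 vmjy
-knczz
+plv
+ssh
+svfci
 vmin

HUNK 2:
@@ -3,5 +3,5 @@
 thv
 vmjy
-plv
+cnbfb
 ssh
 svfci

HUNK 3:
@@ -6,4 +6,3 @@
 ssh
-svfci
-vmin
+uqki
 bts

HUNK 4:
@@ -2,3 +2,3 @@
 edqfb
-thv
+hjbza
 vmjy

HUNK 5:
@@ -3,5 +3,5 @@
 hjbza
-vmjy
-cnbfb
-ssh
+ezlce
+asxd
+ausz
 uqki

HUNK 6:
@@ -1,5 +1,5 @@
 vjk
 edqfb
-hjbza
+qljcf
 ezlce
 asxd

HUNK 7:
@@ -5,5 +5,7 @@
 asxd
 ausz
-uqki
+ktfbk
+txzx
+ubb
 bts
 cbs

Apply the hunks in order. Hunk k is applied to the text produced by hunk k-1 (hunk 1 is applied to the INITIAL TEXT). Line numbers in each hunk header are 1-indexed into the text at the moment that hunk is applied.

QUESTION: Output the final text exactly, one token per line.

Answer: vjk
edqfb
qljcf
ezlce
asxd
ausz
ktfbk
txzx
ubb
bts
cbs

Derivation:
Hunk 1: at line 4 remove [knczz] add [plv,ssh,svfci] -> 10 lines: vjk edqfb thv vmjy plv ssh svfci vmin bts cbs
Hunk 2: at line 3 remove [plv] add [cnbfb] -> 10 lines: vjk edqfb thv vmjy cnbfb ssh svfci vmin bts cbs
Hunk 3: at line 6 remove [svfci,vmin] add [uqki] -> 9 lines: vjk edqfb thv vmjy cnbfb ssh uqki bts cbs
Hunk 4: at line 2 remove [thv] add [hjbza] -> 9 lines: vjk edqfb hjbza vmjy cnbfb ssh uqki bts cbs
Hunk 5: at line 3 remove [vmjy,cnbfb,ssh] add [ezlce,asxd,ausz] -> 9 lines: vjk edqfb hjbza ezlce asxd ausz uqki bts cbs
Hunk 6: at line 1 remove [hjbza] add [qljcf] -> 9 lines: vjk edqfb qljcf ezlce asxd ausz uqki bts cbs
Hunk 7: at line 5 remove [uqki] add [ktfbk,txzx,ubb] -> 11 lines: vjk edqfb qljcf ezlce asxd ausz ktfbk txzx ubb bts cbs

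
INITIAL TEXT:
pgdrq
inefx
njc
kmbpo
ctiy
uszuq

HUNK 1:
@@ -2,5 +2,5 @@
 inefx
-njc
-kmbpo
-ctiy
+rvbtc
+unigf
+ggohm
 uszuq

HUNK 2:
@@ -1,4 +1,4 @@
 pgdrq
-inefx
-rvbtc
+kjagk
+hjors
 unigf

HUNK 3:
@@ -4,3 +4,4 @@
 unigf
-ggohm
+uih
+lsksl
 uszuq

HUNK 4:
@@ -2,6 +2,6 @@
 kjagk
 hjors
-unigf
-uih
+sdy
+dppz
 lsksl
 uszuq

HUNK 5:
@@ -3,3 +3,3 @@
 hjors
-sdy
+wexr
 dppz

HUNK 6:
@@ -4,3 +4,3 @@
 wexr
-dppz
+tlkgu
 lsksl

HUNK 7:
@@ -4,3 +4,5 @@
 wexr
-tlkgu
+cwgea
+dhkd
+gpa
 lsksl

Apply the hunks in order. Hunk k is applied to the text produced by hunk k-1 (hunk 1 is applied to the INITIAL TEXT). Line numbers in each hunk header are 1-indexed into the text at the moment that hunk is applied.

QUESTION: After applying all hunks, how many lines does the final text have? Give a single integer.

Answer: 9

Derivation:
Hunk 1: at line 2 remove [njc,kmbpo,ctiy] add [rvbtc,unigf,ggohm] -> 6 lines: pgdrq inefx rvbtc unigf ggohm uszuq
Hunk 2: at line 1 remove [inefx,rvbtc] add [kjagk,hjors] -> 6 lines: pgdrq kjagk hjors unigf ggohm uszuq
Hunk 3: at line 4 remove [ggohm] add [uih,lsksl] -> 7 lines: pgdrq kjagk hjors unigf uih lsksl uszuq
Hunk 4: at line 2 remove [unigf,uih] add [sdy,dppz] -> 7 lines: pgdrq kjagk hjors sdy dppz lsksl uszuq
Hunk 5: at line 3 remove [sdy] add [wexr] -> 7 lines: pgdrq kjagk hjors wexr dppz lsksl uszuq
Hunk 6: at line 4 remove [dppz] add [tlkgu] -> 7 lines: pgdrq kjagk hjors wexr tlkgu lsksl uszuq
Hunk 7: at line 4 remove [tlkgu] add [cwgea,dhkd,gpa] -> 9 lines: pgdrq kjagk hjors wexr cwgea dhkd gpa lsksl uszuq
Final line count: 9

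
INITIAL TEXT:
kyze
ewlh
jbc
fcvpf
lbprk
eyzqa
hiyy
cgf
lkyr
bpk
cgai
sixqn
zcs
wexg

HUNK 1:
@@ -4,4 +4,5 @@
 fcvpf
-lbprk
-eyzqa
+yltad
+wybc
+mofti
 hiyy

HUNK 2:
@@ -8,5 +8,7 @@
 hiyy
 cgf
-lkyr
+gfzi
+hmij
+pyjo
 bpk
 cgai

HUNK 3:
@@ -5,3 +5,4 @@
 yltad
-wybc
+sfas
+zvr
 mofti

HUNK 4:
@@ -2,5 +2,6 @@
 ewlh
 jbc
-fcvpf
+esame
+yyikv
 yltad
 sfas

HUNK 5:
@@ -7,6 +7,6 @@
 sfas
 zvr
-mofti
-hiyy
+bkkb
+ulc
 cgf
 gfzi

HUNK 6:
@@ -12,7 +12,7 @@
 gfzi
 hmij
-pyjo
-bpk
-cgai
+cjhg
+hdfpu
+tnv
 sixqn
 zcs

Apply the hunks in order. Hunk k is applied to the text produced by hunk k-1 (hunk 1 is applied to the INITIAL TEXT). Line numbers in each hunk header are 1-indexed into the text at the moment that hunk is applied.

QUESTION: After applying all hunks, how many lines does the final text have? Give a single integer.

Answer: 19

Derivation:
Hunk 1: at line 4 remove [lbprk,eyzqa] add [yltad,wybc,mofti] -> 15 lines: kyze ewlh jbc fcvpf yltad wybc mofti hiyy cgf lkyr bpk cgai sixqn zcs wexg
Hunk 2: at line 8 remove [lkyr] add [gfzi,hmij,pyjo] -> 17 lines: kyze ewlh jbc fcvpf yltad wybc mofti hiyy cgf gfzi hmij pyjo bpk cgai sixqn zcs wexg
Hunk 3: at line 5 remove [wybc] add [sfas,zvr] -> 18 lines: kyze ewlh jbc fcvpf yltad sfas zvr mofti hiyy cgf gfzi hmij pyjo bpk cgai sixqn zcs wexg
Hunk 4: at line 2 remove [fcvpf] add [esame,yyikv] -> 19 lines: kyze ewlh jbc esame yyikv yltad sfas zvr mofti hiyy cgf gfzi hmij pyjo bpk cgai sixqn zcs wexg
Hunk 5: at line 7 remove [mofti,hiyy] add [bkkb,ulc] -> 19 lines: kyze ewlh jbc esame yyikv yltad sfas zvr bkkb ulc cgf gfzi hmij pyjo bpk cgai sixqn zcs wexg
Hunk 6: at line 12 remove [pyjo,bpk,cgai] add [cjhg,hdfpu,tnv] -> 19 lines: kyze ewlh jbc esame yyikv yltad sfas zvr bkkb ulc cgf gfzi hmij cjhg hdfpu tnv sixqn zcs wexg
Final line count: 19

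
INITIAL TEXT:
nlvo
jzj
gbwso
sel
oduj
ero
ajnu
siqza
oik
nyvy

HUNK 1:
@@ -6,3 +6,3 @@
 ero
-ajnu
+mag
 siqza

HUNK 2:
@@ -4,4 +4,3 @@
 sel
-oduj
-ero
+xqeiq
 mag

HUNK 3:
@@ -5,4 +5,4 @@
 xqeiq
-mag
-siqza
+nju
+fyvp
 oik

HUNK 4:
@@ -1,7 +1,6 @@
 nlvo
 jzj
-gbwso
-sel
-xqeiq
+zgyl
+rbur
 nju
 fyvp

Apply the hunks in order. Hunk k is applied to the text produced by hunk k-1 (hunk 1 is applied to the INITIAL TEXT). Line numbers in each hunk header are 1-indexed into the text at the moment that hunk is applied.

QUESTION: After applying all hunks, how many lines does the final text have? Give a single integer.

Answer: 8

Derivation:
Hunk 1: at line 6 remove [ajnu] add [mag] -> 10 lines: nlvo jzj gbwso sel oduj ero mag siqza oik nyvy
Hunk 2: at line 4 remove [oduj,ero] add [xqeiq] -> 9 lines: nlvo jzj gbwso sel xqeiq mag siqza oik nyvy
Hunk 3: at line 5 remove [mag,siqza] add [nju,fyvp] -> 9 lines: nlvo jzj gbwso sel xqeiq nju fyvp oik nyvy
Hunk 4: at line 1 remove [gbwso,sel,xqeiq] add [zgyl,rbur] -> 8 lines: nlvo jzj zgyl rbur nju fyvp oik nyvy
Final line count: 8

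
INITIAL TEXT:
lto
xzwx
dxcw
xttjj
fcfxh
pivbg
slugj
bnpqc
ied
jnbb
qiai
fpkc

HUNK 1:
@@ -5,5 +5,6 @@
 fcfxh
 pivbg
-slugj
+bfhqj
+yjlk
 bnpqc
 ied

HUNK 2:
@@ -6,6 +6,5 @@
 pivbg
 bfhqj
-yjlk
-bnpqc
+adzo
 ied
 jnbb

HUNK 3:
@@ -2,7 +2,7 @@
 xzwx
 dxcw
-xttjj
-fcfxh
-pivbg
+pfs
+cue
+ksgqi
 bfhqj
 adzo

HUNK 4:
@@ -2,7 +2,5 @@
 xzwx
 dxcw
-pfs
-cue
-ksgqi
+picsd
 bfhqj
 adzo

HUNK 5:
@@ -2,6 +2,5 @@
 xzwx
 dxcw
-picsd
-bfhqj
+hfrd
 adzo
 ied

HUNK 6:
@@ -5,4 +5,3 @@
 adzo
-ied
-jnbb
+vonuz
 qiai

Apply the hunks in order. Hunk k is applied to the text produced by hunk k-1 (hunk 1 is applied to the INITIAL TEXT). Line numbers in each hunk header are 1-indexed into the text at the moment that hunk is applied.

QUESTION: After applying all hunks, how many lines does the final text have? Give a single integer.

Hunk 1: at line 5 remove [slugj] add [bfhqj,yjlk] -> 13 lines: lto xzwx dxcw xttjj fcfxh pivbg bfhqj yjlk bnpqc ied jnbb qiai fpkc
Hunk 2: at line 6 remove [yjlk,bnpqc] add [adzo] -> 12 lines: lto xzwx dxcw xttjj fcfxh pivbg bfhqj adzo ied jnbb qiai fpkc
Hunk 3: at line 2 remove [xttjj,fcfxh,pivbg] add [pfs,cue,ksgqi] -> 12 lines: lto xzwx dxcw pfs cue ksgqi bfhqj adzo ied jnbb qiai fpkc
Hunk 4: at line 2 remove [pfs,cue,ksgqi] add [picsd] -> 10 lines: lto xzwx dxcw picsd bfhqj adzo ied jnbb qiai fpkc
Hunk 5: at line 2 remove [picsd,bfhqj] add [hfrd] -> 9 lines: lto xzwx dxcw hfrd adzo ied jnbb qiai fpkc
Hunk 6: at line 5 remove [ied,jnbb] add [vonuz] -> 8 lines: lto xzwx dxcw hfrd adzo vonuz qiai fpkc
Final line count: 8

Answer: 8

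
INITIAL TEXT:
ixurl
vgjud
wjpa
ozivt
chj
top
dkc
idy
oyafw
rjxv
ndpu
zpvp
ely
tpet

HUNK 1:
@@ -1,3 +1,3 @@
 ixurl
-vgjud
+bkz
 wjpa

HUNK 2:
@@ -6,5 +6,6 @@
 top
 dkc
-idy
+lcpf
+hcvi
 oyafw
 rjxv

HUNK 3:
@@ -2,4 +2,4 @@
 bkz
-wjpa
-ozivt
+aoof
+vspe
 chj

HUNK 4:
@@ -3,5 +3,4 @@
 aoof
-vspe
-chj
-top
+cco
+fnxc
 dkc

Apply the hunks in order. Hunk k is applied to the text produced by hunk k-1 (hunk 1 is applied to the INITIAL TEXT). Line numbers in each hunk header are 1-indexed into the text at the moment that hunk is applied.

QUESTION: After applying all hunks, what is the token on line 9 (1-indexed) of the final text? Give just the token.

Hunk 1: at line 1 remove [vgjud] add [bkz] -> 14 lines: ixurl bkz wjpa ozivt chj top dkc idy oyafw rjxv ndpu zpvp ely tpet
Hunk 2: at line 6 remove [idy] add [lcpf,hcvi] -> 15 lines: ixurl bkz wjpa ozivt chj top dkc lcpf hcvi oyafw rjxv ndpu zpvp ely tpet
Hunk 3: at line 2 remove [wjpa,ozivt] add [aoof,vspe] -> 15 lines: ixurl bkz aoof vspe chj top dkc lcpf hcvi oyafw rjxv ndpu zpvp ely tpet
Hunk 4: at line 3 remove [vspe,chj,top] add [cco,fnxc] -> 14 lines: ixurl bkz aoof cco fnxc dkc lcpf hcvi oyafw rjxv ndpu zpvp ely tpet
Final line 9: oyafw

Answer: oyafw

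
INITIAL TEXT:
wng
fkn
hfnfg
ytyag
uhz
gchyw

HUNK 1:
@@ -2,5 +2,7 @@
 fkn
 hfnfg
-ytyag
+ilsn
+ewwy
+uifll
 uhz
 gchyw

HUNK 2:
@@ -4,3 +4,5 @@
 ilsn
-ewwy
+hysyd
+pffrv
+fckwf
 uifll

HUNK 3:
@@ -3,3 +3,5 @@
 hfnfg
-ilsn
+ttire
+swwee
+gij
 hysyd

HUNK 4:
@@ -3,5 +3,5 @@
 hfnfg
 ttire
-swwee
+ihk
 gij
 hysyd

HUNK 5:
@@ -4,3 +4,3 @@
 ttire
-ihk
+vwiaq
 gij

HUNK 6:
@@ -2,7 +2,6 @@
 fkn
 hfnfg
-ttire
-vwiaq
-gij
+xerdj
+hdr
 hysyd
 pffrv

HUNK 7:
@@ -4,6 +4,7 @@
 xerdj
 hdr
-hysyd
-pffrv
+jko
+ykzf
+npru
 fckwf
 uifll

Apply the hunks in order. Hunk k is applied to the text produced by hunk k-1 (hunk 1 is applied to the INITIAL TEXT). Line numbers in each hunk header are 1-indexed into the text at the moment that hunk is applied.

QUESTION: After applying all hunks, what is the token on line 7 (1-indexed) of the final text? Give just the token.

Answer: ykzf

Derivation:
Hunk 1: at line 2 remove [ytyag] add [ilsn,ewwy,uifll] -> 8 lines: wng fkn hfnfg ilsn ewwy uifll uhz gchyw
Hunk 2: at line 4 remove [ewwy] add [hysyd,pffrv,fckwf] -> 10 lines: wng fkn hfnfg ilsn hysyd pffrv fckwf uifll uhz gchyw
Hunk 3: at line 3 remove [ilsn] add [ttire,swwee,gij] -> 12 lines: wng fkn hfnfg ttire swwee gij hysyd pffrv fckwf uifll uhz gchyw
Hunk 4: at line 3 remove [swwee] add [ihk] -> 12 lines: wng fkn hfnfg ttire ihk gij hysyd pffrv fckwf uifll uhz gchyw
Hunk 5: at line 4 remove [ihk] add [vwiaq] -> 12 lines: wng fkn hfnfg ttire vwiaq gij hysyd pffrv fckwf uifll uhz gchyw
Hunk 6: at line 2 remove [ttire,vwiaq,gij] add [xerdj,hdr] -> 11 lines: wng fkn hfnfg xerdj hdr hysyd pffrv fckwf uifll uhz gchyw
Hunk 7: at line 4 remove [hysyd,pffrv] add [jko,ykzf,npru] -> 12 lines: wng fkn hfnfg xerdj hdr jko ykzf npru fckwf uifll uhz gchyw
Final line 7: ykzf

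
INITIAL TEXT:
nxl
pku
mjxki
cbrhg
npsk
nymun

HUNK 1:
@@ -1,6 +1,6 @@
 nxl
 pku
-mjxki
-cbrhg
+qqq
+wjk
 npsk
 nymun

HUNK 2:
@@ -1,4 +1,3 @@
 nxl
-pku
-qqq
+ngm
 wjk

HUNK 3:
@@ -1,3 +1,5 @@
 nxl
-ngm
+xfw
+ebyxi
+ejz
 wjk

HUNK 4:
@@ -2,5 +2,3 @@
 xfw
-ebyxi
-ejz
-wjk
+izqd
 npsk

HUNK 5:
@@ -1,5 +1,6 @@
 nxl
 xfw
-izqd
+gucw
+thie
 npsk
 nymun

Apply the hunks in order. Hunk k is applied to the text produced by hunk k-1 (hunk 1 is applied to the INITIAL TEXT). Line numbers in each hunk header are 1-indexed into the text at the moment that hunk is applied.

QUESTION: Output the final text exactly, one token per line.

Answer: nxl
xfw
gucw
thie
npsk
nymun

Derivation:
Hunk 1: at line 1 remove [mjxki,cbrhg] add [qqq,wjk] -> 6 lines: nxl pku qqq wjk npsk nymun
Hunk 2: at line 1 remove [pku,qqq] add [ngm] -> 5 lines: nxl ngm wjk npsk nymun
Hunk 3: at line 1 remove [ngm] add [xfw,ebyxi,ejz] -> 7 lines: nxl xfw ebyxi ejz wjk npsk nymun
Hunk 4: at line 2 remove [ebyxi,ejz,wjk] add [izqd] -> 5 lines: nxl xfw izqd npsk nymun
Hunk 5: at line 1 remove [izqd] add [gucw,thie] -> 6 lines: nxl xfw gucw thie npsk nymun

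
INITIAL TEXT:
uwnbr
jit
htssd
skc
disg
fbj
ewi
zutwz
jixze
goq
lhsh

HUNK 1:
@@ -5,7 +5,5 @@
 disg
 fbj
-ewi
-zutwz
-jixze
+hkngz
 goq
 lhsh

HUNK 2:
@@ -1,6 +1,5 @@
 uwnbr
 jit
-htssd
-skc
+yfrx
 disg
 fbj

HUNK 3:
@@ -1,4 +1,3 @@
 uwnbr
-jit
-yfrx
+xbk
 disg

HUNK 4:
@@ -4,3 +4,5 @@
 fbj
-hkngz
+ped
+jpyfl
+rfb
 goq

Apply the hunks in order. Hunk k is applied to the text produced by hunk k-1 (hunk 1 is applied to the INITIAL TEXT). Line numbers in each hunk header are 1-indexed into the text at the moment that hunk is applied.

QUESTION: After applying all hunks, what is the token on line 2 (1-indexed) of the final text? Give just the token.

Hunk 1: at line 5 remove [ewi,zutwz,jixze] add [hkngz] -> 9 lines: uwnbr jit htssd skc disg fbj hkngz goq lhsh
Hunk 2: at line 1 remove [htssd,skc] add [yfrx] -> 8 lines: uwnbr jit yfrx disg fbj hkngz goq lhsh
Hunk 3: at line 1 remove [jit,yfrx] add [xbk] -> 7 lines: uwnbr xbk disg fbj hkngz goq lhsh
Hunk 4: at line 4 remove [hkngz] add [ped,jpyfl,rfb] -> 9 lines: uwnbr xbk disg fbj ped jpyfl rfb goq lhsh
Final line 2: xbk

Answer: xbk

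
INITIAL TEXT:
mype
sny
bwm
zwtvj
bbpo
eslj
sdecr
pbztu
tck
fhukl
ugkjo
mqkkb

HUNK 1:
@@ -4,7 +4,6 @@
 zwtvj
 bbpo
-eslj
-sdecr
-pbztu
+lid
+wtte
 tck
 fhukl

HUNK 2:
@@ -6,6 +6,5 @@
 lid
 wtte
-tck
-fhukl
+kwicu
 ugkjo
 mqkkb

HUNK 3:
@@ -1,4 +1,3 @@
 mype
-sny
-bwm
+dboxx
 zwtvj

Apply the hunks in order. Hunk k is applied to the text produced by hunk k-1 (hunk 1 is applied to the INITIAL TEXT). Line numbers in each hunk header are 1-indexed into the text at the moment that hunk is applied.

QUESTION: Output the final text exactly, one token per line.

Hunk 1: at line 4 remove [eslj,sdecr,pbztu] add [lid,wtte] -> 11 lines: mype sny bwm zwtvj bbpo lid wtte tck fhukl ugkjo mqkkb
Hunk 2: at line 6 remove [tck,fhukl] add [kwicu] -> 10 lines: mype sny bwm zwtvj bbpo lid wtte kwicu ugkjo mqkkb
Hunk 3: at line 1 remove [sny,bwm] add [dboxx] -> 9 lines: mype dboxx zwtvj bbpo lid wtte kwicu ugkjo mqkkb

Answer: mype
dboxx
zwtvj
bbpo
lid
wtte
kwicu
ugkjo
mqkkb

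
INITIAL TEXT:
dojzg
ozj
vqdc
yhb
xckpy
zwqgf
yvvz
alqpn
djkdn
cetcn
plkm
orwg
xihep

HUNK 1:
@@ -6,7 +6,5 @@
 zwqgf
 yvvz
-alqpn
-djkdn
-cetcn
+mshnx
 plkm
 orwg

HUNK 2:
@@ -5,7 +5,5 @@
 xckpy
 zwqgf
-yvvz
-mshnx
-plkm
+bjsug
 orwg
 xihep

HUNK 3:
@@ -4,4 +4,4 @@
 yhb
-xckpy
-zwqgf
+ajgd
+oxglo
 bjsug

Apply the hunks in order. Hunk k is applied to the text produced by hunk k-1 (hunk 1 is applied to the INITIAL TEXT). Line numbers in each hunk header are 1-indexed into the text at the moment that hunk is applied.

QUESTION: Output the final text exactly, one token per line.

Hunk 1: at line 6 remove [alqpn,djkdn,cetcn] add [mshnx] -> 11 lines: dojzg ozj vqdc yhb xckpy zwqgf yvvz mshnx plkm orwg xihep
Hunk 2: at line 5 remove [yvvz,mshnx,plkm] add [bjsug] -> 9 lines: dojzg ozj vqdc yhb xckpy zwqgf bjsug orwg xihep
Hunk 3: at line 4 remove [xckpy,zwqgf] add [ajgd,oxglo] -> 9 lines: dojzg ozj vqdc yhb ajgd oxglo bjsug orwg xihep

Answer: dojzg
ozj
vqdc
yhb
ajgd
oxglo
bjsug
orwg
xihep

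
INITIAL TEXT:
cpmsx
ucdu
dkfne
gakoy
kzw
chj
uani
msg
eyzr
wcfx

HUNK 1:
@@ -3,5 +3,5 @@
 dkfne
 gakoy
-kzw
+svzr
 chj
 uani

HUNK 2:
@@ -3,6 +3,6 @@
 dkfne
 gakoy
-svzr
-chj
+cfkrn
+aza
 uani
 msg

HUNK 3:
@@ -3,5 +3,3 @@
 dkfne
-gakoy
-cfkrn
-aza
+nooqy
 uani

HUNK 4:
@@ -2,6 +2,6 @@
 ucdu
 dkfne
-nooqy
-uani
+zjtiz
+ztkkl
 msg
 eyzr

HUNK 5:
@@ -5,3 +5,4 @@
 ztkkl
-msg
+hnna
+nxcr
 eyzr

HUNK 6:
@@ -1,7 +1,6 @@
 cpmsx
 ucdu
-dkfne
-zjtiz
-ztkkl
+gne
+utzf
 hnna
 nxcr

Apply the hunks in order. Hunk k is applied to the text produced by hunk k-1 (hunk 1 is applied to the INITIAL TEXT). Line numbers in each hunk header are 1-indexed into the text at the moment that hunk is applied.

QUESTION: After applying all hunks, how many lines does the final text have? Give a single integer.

Hunk 1: at line 3 remove [kzw] add [svzr] -> 10 lines: cpmsx ucdu dkfne gakoy svzr chj uani msg eyzr wcfx
Hunk 2: at line 3 remove [svzr,chj] add [cfkrn,aza] -> 10 lines: cpmsx ucdu dkfne gakoy cfkrn aza uani msg eyzr wcfx
Hunk 3: at line 3 remove [gakoy,cfkrn,aza] add [nooqy] -> 8 lines: cpmsx ucdu dkfne nooqy uani msg eyzr wcfx
Hunk 4: at line 2 remove [nooqy,uani] add [zjtiz,ztkkl] -> 8 lines: cpmsx ucdu dkfne zjtiz ztkkl msg eyzr wcfx
Hunk 5: at line 5 remove [msg] add [hnna,nxcr] -> 9 lines: cpmsx ucdu dkfne zjtiz ztkkl hnna nxcr eyzr wcfx
Hunk 6: at line 1 remove [dkfne,zjtiz,ztkkl] add [gne,utzf] -> 8 lines: cpmsx ucdu gne utzf hnna nxcr eyzr wcfx
Final line count: 8

Answer: 8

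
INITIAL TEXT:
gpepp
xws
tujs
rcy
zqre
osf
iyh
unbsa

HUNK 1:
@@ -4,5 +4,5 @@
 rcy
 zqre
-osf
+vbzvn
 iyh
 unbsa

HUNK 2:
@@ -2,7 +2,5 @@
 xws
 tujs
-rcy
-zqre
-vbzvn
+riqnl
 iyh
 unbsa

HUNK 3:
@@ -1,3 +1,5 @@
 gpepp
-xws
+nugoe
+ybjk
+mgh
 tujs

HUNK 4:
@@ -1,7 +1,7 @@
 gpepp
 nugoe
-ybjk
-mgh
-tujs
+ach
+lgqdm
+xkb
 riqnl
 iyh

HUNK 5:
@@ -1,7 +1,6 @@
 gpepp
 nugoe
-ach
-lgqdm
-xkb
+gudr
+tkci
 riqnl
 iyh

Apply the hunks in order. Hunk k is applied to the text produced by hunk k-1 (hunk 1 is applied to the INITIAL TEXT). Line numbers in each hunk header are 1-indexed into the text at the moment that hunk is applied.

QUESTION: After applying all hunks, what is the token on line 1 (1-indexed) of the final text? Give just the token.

Hunk 1: at line 4 remove [osf] add [vbzvn] -> 8 lines: gpepp xws tujs rcy zqre vbzvn iyh unbsa
Hunk 2: at line 2 remove [rcy,zqre,vbzvn] add [riqnl] -> 6 lines: gpepp xws tujs riqnl iyh unbsa
Hunk 3: at line 1 remove [xws] add [nugoe,ybjk,mgh] -> 8 lines: gpepp nugoe ybjk mgh tujs riqnl iyh unbsa
Hunk 4: at line 1 remove [ybjk,mgh,tujs] add [ach,lgqdm,xkb] -> 8 lines: gpepp nugoe ach lgqdm xkb riqnl iyh unbsa
Hunk 5: at line 1 remove [ach,lgqdm,xkb] add [gudr,tkci] -> 7 lines: gpepp nugoe gudr tkci riqnl iyh unbsa
Final line 1: gpepp

Answer: gpepp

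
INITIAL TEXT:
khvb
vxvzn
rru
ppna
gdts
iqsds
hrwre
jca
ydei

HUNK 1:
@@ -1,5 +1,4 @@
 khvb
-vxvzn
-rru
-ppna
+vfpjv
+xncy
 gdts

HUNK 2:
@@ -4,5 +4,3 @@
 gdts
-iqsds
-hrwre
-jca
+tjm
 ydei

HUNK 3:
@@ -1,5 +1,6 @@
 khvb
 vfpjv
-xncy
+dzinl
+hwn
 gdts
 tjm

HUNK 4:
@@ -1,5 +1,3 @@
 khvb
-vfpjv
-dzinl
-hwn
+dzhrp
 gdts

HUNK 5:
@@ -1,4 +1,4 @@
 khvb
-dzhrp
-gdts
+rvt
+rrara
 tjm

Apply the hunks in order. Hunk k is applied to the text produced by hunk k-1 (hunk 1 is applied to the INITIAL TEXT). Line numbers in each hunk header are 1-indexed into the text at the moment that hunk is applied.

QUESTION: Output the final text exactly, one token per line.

Answer: khvb
rvt
rrara
tjm
ydei

Derivation:
Hunk 1: at line 1 remove [vxvzn,rru,ppna] add [vfpjv,xncy] -> 8 lines: khvb vfpjv xncy gdts iqsds hrwre jca ydei
Hunk 2: at line 4 remove [iqsds,hrwre,jca] add [tjm] -> 6 lines: khvb vfpjv xncy gdts tjm ydei
Hunk 3: at line 1 remove [xncy] add [dzinl,hwn] -> 7 lines: khvb vfpjv dzinl hwn gdts tjm ydei
Hunk 4: at line 1 remove [vfpjv,dzinl,hwn] add [dzhrp] -> 5 lines: khvb dzhrp gdts tjm ydei
Hunk 5: at line 1 remove [dzhrp,gdts] add [rvt,rrara] -> 5 lines: khvb rvt rrara tjm ydei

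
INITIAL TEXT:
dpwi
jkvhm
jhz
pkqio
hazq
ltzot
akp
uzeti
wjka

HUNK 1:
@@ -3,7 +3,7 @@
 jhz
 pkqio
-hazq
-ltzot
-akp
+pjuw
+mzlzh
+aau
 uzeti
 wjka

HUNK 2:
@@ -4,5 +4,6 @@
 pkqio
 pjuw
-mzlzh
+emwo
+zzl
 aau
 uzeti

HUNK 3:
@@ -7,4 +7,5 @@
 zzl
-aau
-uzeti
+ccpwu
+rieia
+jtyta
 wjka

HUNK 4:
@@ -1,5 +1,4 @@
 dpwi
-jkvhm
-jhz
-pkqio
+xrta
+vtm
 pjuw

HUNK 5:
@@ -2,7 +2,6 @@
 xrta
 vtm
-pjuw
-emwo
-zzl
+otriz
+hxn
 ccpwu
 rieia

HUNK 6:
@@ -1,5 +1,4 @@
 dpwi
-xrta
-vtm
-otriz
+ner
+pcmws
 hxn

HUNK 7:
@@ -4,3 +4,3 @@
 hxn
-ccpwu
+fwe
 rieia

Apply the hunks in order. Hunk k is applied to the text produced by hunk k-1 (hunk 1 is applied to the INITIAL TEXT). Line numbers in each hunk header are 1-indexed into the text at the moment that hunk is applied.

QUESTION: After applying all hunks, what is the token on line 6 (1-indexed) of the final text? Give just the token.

Answer: rieia

Derivation:
Hunk 1: at line 3 remove [hazq,ltzot,akp] add [pjuw,mzlzh,aau] -> 9 lines: dpwi jkvhm jhz pkqio pjuw mzlzh aau uzeti wjka
Hunk 2: at line 4 remove [mzlzh] add [emwo,zzl] -> 10 lines: dpwi jkvhm jhz pkqio pjuw emwo zzl aau uzeti wjka
Hunk 3: at line 7 remove [aau,uzeti] add [ccpwu,rieia,jtyta] -> 11 lines: dpwi jkvhm jhz pkqio pjuw emwo zzl ccpwu rieia jtyta wjka
Hunk 4: at line 1 remove [jkvhm,jhz,pkqio] add [xrta,vtm] -> 10 lines: dpwi xrta vtm pjuw emwo zzl ccpwu rieia jtyta wjka
Hunk 5: at line 2 remove [pjuw,emwo,zzl] add [otriz,hxn] -> 9 lines: dpwi xrta vtm otriz hxn ccpwu rieia jtyta wjka
Hunk 6: at line 1 remove [xrta,vtm,otriz] add [ner,pcmws] -> 8 lines: dpwi ner pcmws hxn ccpwu rieia jtyta wjka
Hunk 7: at line 4 remove [ccpwu] add [fwe] -> 8 lines: dpwi ner pcmws hxn fwe rieia jtyta wjka
Final line 6: rieia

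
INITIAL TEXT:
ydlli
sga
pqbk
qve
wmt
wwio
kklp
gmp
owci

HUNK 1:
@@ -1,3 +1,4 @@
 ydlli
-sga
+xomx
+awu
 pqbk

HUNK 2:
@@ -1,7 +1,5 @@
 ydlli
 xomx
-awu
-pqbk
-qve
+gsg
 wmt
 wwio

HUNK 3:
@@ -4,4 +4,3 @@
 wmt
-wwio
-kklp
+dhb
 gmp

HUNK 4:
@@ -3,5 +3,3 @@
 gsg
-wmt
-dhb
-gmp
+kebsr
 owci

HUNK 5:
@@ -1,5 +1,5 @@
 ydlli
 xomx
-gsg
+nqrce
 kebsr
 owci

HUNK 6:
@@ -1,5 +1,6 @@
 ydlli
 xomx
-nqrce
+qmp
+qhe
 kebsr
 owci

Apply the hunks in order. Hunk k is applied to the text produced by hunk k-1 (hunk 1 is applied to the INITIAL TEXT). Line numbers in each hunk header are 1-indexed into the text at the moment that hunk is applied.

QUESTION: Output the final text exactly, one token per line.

Hunk 1: at line 1 remove [sga] add [xomx,awu] -> 10 lines: ydlli xomx awu pqbk qve wmt wwio kklp gmp owci
Hunk 2: at line 1 remove [awu,pqbk,qve] add [gsg] -> 8 lines: ydlli xomx gsg wmt wwio kklp gmp owci
Hunk 3: at line 4 remove [wwio,kklp] add [dhb] -> 7 lines: ydlli xomx gsg wmt dhb gmp owci
Hunk 4: at line 3 remove [wmt,dhb,gmp] add [kebsr] -> 5 lines: ydlli xomx gsg kebsr owci
Hunk 5: at line 1 remove [gsg] add [nqrce] -> 5 lines: ydlli xomx nqrce kebsr owci
Hunk 6: at line 1 remove [nqrce] add [qmp,qhe] -> 6 lines: ydlli xomx qmp qhe kebsr owci

Answer: ydlli
xomx
qmp
qhe
kebsr
owci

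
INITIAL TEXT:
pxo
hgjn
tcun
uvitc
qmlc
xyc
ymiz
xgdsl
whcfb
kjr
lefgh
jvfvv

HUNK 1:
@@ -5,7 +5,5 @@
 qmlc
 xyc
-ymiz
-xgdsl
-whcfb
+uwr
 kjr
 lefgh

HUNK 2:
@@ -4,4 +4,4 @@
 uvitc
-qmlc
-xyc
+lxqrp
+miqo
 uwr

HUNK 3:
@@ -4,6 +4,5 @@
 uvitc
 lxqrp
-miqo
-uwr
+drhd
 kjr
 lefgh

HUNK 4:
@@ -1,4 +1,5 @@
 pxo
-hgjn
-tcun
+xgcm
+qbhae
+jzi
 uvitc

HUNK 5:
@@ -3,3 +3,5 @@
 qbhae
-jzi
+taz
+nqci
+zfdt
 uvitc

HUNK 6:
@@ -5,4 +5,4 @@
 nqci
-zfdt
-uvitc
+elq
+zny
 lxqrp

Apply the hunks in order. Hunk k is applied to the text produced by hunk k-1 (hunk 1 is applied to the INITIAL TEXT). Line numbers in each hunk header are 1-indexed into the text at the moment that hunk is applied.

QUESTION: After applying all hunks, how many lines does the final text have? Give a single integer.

Hunk 1: at line 5 remove [ymiz,xgdsl,whcfb] add [uwr] -> 10 lines: pxo hgjn tcun uvitc qmlc xyc uwr kjr lefgh jvfvv
Hunk 2: at line 4 remove [qmlc,xyc] add [lxqrp,miqo] -> 10 lines: pxo hgjn tcun uvitc lxqrp miqo uwr kjr lefgh jvfvv
Hunk 3: at line 4 remove [miqo,uwr] add [drhd] -> 9 lines: pxo hgjn tcun uvitc lxqrp drhd kjr lefgh jvfvv
Hunk 4: at line 1 remove [hgjn,tcun] add [xgcm,qbhae,jzi] -> 10 lines: pxo xgcm qbhae jzi uvitc lxqrp drhd kjr lefgh jvfvv
Hunk 5: at line 3 remove [jzi] add [taz,nqci,zfdt] -> 12 lines: pxo xgcm qbhae taz nqci zfdt uvitc lxqrp drhd kjr lefgh jvfvv
Hunk 6: at line 5 remove [zfdt,uvitc] add [elq,zny] -> 12 lines: pxo xgcm qbhae taz nqci elq zny lxqrp drhd kjr lefgh jvfvv
Final line count: 12

Answer: 12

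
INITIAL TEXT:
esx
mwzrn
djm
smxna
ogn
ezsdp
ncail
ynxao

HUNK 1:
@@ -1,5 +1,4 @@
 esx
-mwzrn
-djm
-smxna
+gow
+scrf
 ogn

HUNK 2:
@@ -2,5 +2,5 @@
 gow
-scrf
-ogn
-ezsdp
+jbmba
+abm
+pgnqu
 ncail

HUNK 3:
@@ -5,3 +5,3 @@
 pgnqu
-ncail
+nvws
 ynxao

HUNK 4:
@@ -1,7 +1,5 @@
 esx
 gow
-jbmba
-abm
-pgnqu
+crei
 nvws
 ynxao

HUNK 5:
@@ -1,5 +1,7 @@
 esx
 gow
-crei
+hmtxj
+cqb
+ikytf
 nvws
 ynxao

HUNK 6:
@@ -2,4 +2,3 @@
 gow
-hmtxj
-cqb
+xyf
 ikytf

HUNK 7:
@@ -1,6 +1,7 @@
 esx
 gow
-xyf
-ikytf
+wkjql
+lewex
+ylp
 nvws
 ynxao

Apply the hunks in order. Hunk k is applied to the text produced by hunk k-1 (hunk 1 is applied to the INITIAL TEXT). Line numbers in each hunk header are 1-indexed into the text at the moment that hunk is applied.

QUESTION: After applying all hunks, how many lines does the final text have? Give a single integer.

Hunk 1: at line 1 remove [mwzrn,djm,smxna] add [gow,scrf] -> 7 lines: esx gow scrf ogn ezsdp ncail ynxao
Hunk 2: at line 2 remove [scrf,ogn,ezsdp] add [jbmba,abm,pgnqu] -> 7 lines: esx gow jbmba abm pgnqu ncail ynxao
Hunk 3: at line 5 remove [ncail] add [nvws] -> 7 lines: esx gow jbmba abm pgnqu nvws ynxao
Hunk 4: at line 1 remove [jbmba,abm,pgnqu] add [crei] -> 5 lines: esx gow crei nvws ynxao
Hunk 5: at line 1 remove [crei] add [hmtxj,cqb,ikytf] -> 7 lines: esx gow hmtxj cqb ikytf nvws ynxao
Hunk 6: at line 2 remove [hmtxj,cqb] add [xyf] -> 6 lines: esx gow xyf ikytf nvws ynxao
Hunk 7: at line 1 remove [xyf,ikytf] add [wkjql,lewex,ylp] -> 7 lines: esx gow wkjql lewex ylp nvws ynxao
Final line count: 7

Answer: 7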